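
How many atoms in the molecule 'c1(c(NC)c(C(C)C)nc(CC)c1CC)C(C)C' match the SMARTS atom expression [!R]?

12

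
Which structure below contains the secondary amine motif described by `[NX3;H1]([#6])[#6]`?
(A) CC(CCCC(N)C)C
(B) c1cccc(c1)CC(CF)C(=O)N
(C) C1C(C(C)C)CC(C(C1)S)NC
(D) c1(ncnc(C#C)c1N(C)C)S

[NX3;H1]([#6])[#6] describes a trivalent nitrogen with one H, bonded to two carbons (a secondary amine).
(A) has a primary amino group (-NH2) but the nitrogen has H2 and only one carbon neighbour.
(B) has a primary amide (-C(=O)NH2) but the -C(=O)NH2 nitrogen has H2, not H1.
(C) contains an N-methylamino group (-NHCH3), which satisfies every atom and bond constraint.
(D) has a dimethylamino group (-N(CH3)2) but the nitrogen has H0, not H1.
So the answer is (C).

C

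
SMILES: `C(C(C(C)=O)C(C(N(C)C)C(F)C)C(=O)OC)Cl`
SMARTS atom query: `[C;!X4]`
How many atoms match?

2

The query [C;!X4] means: aliphatic carbon that does not have four total connections.
Check the 18 heavy atoms by environment: 10× C (X4) → no; 1× Cl (X1) → no; 1× F (X1) → no; 2× C (X3) → match; 2× O (X1) → no; 1× N (X3) → no; 1× O (X2) → no.
That gives 2 matching atoms.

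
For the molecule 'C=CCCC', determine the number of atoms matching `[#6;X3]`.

2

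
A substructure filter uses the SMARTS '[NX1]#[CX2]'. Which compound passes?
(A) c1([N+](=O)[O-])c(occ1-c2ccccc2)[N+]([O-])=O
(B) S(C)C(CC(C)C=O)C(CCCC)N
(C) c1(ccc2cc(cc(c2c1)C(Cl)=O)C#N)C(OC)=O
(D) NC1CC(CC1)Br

C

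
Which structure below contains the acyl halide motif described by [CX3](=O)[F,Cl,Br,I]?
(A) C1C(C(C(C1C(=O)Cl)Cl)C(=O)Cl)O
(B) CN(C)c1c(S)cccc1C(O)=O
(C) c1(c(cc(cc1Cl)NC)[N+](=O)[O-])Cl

[CX3](=O)[F,Cl,Br,I] describes a carbonyl carbon bonded to a halogen (an acyl halide).
(A) contains an acyl chloride (-C(=O)Cl), which satisfies every atom and bond constraint.
(B) has a carboxylic acid group (-C(=O)OH) but the carbonyl is bonded to -OH, not to a halogen.
(C) has a chloro substituent but the Cl is not on a carbonyl carbon.
So the answer is (A).

A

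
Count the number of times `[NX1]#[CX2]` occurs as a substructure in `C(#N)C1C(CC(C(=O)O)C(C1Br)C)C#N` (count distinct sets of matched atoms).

2

[NX1]#[CX2] is the SMARTS for a nitrile: a nitrogen triple-bonded to a two-connected carbon.
The molecule carries 2 separate instances of a nitrile (-C#N) meeting every constraint; each maps to a distinct set of atoms, giving 2 matches.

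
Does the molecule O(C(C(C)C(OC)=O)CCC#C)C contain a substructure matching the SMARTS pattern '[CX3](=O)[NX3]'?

No

The pattern [CX3](=O)[NX3] describes a carbonyl carbon bonded to a trivalent nitrogen — an amide.
The closest candidate here is a methyl-ester group (-C(=O)OCH3), but the carbonyl is bonded to O, not to an NX3 nitrogen. No other fragment satisfies the full query, so there is no match.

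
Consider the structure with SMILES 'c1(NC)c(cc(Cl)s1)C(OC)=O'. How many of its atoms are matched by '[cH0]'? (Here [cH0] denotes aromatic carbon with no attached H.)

3

The query [cH0] means: aromatic carbon with no attached hydrogen (substituted or ring-fusion).
Check the 12 heavy atoms by environment: 1× s (aromatic, H0) → no; 3× c (aromatic, H0) → match; 1× c (aromatic, H1) → no; 1× Cl (H0) → no; 1× C (H0) → no; 2× O (H0) → no; 2× C (H3) → no; 1× N (H1) → no.
That gives 3 matching atoms.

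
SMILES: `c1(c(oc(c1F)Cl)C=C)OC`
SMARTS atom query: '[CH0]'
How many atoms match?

Check the 11 heavy atoms by environment: 1× o (aromatic, H0) → no; 4× c (aromatic, H0) → no; 1× F (H0) → no; 1× O (H0) → no; 1× C (H3) → no; 1× C (H1) → no; 1× C (H2) → no; 1× Cl (H0) → no.
No environment satisfies the query, so 0 matching atoms.

0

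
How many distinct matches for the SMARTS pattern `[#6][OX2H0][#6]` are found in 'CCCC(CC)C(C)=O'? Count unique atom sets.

0

[#6][OX2H0][#6] is the SMARTS for an ether: an aliphatic oxygen bridging two carbons with no H on the oxygen.
No fragment in the molecule satisfies every constraint, giving 0 matches.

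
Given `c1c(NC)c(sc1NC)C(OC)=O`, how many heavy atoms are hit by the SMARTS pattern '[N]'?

2

The query [N] means: uppercase N matches aliphatic (non-aromatic) nitrogen only.
Check the 13 heavy atoms by environment: 1× s (aromatic) → no; 4× c (aromatic) → no; 2× N → match; 4× C → no; 2× O → no.
That gives 2 matching atoms.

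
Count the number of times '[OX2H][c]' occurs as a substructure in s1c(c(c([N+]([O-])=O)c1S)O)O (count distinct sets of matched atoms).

2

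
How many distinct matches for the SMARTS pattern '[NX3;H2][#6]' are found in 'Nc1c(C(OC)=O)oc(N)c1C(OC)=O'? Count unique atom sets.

2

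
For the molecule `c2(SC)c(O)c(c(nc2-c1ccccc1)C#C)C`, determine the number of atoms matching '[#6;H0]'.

The query [#6;H0] means: any carbon with no attached hydrogen.
Check the 18 heavy atoms by environment: 1× n (aromatic, H0) → no; 6× c (aromatic, H0) → match; 2× C (H3) → no; 1× O (H1) → no; 1× S (H0) → no; 5× c (aromatic, H1) → no; 1× C (H0) → match; 1× C (H1) → no.
Summing the matching environments: 6 + 1 = 7 matching atoms.

7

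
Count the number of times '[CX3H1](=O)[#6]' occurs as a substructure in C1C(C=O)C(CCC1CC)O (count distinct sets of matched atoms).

[CX3H1](=O)[#6] is the SMARTS for an aldehyde: an sp2 carbon with one H, double-bonded to O and single-bonded to carbon.
Exactly one fragment in the molecule meets all constraints, giving 1 match.

1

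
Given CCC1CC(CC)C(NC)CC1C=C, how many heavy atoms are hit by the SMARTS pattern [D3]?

4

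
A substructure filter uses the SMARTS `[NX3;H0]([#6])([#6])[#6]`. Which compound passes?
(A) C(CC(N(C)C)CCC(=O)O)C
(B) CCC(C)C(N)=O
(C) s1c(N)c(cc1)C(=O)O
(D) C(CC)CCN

[NX3;H0]([#6])([#6])[#6] describes a trivalent nitrogen with no H, bonded to three carbons (a tertiary amine).
(A) contains a dimethylamino group (-N(CH3)2), which satisfies every atom and bond constraint.
(B) has a primary amide (-C(=O)NH2) but the amide nitrogen has H2 and only one carbon neighbour.
(C) has a primary amino group (-NH2) but the nitrogen has H2, not H0 with three carbons.
(D) has a primary amino group (-NH2) but the nitrogen has H2, not H0 with three carbons.
So the answer is (A).

A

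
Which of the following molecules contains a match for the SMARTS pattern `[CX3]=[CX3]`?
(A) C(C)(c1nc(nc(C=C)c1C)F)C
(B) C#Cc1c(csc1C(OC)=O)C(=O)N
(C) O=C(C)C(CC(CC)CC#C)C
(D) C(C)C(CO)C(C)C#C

A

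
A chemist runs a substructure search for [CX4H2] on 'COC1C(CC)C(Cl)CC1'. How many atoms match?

3

Check the 10 heavy atoms by environment: 3× C (H2, X4) → match; 3× C (H1, X4) → no; 1× O (H0, X2) → no; 2× C (H3, X4) → no; 1× Cl (H0, X1) → no.
That gives 3 matching atoms.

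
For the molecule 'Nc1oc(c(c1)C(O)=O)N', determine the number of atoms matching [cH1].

The query [cH1] means: aromatic carbon bearing exactly one hydrogen.
Check the 10 heavy atoms by environment: 1× o (aromatic, H0) → no; 3× c (aromatic, H0) → no; 1× c (aromatic, H1) → match; 1× C (H0) → no; 1× O (H0) → no; 1× O (H1) → no; 2× N (H2) → no.
That gives 1 matching atom.

1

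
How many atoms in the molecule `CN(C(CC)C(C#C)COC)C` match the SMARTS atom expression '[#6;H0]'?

1

The query [#6;H0] means: any carbon with no attached hydrogen.
Check the 12 heavy atoms by environment: 4× C (H3) → no; 2× C (H2) → no; 3× C (H1) → no; 1× O (H0) → no; 1× N (H0) → no; 1× C (H0) → match.
That gives 1 matching atom.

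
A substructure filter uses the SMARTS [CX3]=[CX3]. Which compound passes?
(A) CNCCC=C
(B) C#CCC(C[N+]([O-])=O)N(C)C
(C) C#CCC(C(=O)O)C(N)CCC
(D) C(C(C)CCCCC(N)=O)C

[CX3]=[CX3] describes a non-aromatic C=C double bond between two sp2 carbons (an alkene).
(A) contains a vinyl group (-CH=CH2), which satisfies every atom and bond constraint.
(B) has an ethynyl group (-C#CH) but the C-C bond is a triple bond, not a double bond.
(C) has an ethyl group (-CH2CH3) but its C-C bond is a single bond between CX4 carbons, not CX3=CX3.
(D) has an ethyl group (-CH2CH3) but its C-C bond is a single bond between CX4 carbons, not CX3=CX3.
So the answer is (A).

A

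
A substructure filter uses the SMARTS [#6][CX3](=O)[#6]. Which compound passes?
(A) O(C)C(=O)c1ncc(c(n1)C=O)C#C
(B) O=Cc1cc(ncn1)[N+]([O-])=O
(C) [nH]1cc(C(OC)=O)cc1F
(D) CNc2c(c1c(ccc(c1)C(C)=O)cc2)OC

[#6][CX3](=O)[#6] describes a carbonyl carbon (no H) flanked by two carbons (a ketone).
(A) has an aldehyde (-CHO) but the carbonyl carbon has H1, so it is not flanked by two carbons.
(B) has an aldehyde (-CHO) but the carbonyl carbon has H1, so it is not flanked by two carbons.
(C) has a methyl-ester group (-C(=O)OCH3) but one neighbour of the carbonyl carbon is O, not C.
(D) contains an acetyl/ketone group (-C(=O)CH3), which satisfies every atom and bond constraint.
So the answer is (D).

D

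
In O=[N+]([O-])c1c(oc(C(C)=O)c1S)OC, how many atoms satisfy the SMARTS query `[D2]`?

The query [D2] means: atom with exactly two heavy-atom neighbours.
Check the 14 heavy atoms by environment: 1× o (aromatic, D2) → match; 4× c (aromatic, D3) → no; 1× N (charge +1, D3) → no; 1× O (charge -1, D1) → no; 2× O (D1) → no; 1× S (D1) → no; 1× O (D2) → match; 2× C (D1) → no; 1× C (D3) → no.
Summing the matching environments: 1 + 1 = 2 matching atoms.

2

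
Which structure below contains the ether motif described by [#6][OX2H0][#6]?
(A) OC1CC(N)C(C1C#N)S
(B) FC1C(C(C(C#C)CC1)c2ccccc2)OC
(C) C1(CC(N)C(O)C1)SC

B

[#6][OX2H0][#6] describes an aliphatic oxygen bridging two carbons with no H on the oxygen (an ether).
(A) has a hydroxyl group (-OH) but the oxygen has H1, not H0 bridging two carbons.
(B) contains a methoxy ether (-OCH3), which satisfies every atom and bond constraint.
(C) has a hydroxyl group (-OH) but the oxygen has H1, not H0 bridging two carbons.
So the answer is (B).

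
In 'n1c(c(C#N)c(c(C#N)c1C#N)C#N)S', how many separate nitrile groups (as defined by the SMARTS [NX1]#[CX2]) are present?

4

[NX1]#[CX2] is the SMARTS for a nitrile: a nitrogen triple-bonded to a two-connected carbon.
The molecule carries 4 separate instances of a nitrile (-C#N) meeting every constraint; each maps to a distinct set of atoms, giving 4 matches.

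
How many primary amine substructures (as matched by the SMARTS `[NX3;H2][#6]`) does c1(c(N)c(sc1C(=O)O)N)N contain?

3

[NX3;H2][#6] is the SMARTS for a primary amine: a trivalent nitrogen with two H attached to carbon.
The molecule carries 3 separate instances of a primary amino group (-NH2) meeting every constraint; each maps to a distinct set of atoms, giving 3 matches.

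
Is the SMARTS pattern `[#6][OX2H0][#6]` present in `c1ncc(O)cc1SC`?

No

The pattern [#6][OX2H0][#6] describes an aliphatic oxygen bridging two carbons with no H on the oxygen — an ether.
The closest candidate here is a hydroxyl group (-OH), but the oxygen has H1, not H0 bridging two carbons. No other fragment satisfies the full query, so there is no match.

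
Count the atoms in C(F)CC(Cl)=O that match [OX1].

Check the 6 heavy atoms by environment: 2× C (X4) → no; 1× C (X3) → no; 1× O (X1) → match; 1× Cl (X1) → no; 1× F (X1) → no.
That gives 1 matching atom.

1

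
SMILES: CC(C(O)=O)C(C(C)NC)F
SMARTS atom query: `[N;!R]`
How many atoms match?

1

The query [N;!R] means: aliphatic nitrogen not in a ring.
Check the 11 heavy atoms by environment: 7× C (acyclic) → no; 2× O (acyclic) → no; 1× F (acyclic) → no; 1× N (acyclic) → match.
That gives 1 matching atom.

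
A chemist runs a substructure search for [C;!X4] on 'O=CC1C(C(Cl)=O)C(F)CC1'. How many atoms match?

2

Check the 11 heavy atoms by environment: 5× C (X4) → no; 2× C (X3) → match; 2× O (X1) → no; 1× Cl (X1) → no; 1× F (X1) → no.
That gives 2 matching atoms.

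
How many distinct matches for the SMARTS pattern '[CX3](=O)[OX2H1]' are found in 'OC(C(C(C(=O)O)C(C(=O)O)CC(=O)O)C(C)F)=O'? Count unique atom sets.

4

[CX3](=O)[OX2H1] is the SMARTS for a carboxylic acid: an sp2 carbon double-bonded to O and single-bonded to an -OH oxygen.
The molecule carries 4 separate instances of a carboxylic acid group (-C(=O)OH) meeting every constraint; each maps to a distinct set of atoms, giving 4 matches.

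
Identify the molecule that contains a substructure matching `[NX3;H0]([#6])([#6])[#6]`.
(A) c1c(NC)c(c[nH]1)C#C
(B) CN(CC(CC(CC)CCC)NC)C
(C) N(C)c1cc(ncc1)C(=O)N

[NX3;H0]([#6])([#6])[#6] describes a trivalent nitrogen with no H, bonded to three carbons (a tertiary amine).
(A) has an N-methylamino group (-NHCH3) but the nitrogen still has one H (H1), not H0.
(B) contains a dimethylamino group (-N(CH3)2), which satisfies every atom and bond constraint.
(C) has an N-methylamino group (-NHCH3) but the nitrogen still has one H (H1), not H0.
So the answer is (B).

B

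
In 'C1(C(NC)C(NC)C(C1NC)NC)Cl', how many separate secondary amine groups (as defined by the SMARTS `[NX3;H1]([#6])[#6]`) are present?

4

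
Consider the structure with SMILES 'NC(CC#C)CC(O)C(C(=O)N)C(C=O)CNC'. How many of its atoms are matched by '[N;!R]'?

Check the 18 heavy atoms by environment: 12× C (acyclic) → no; 3× O (acyclic) → no; 3× N (acyclic) → match.
That gives 3 matching atoms.

3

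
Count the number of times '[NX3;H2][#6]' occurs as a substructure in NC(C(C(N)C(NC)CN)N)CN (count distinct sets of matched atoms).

5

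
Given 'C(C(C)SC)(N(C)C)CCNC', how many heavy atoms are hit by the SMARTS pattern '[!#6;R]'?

0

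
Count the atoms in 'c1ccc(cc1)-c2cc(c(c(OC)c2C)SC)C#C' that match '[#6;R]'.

Check the 19 heavy atoms by environment: 12× c (aromatic, in 6-ring) → match; 1× O (acyclic) → no; 5× C (acyclic) → no; 1× S (acyclic) → no.
That gives 12 matching atoms.

12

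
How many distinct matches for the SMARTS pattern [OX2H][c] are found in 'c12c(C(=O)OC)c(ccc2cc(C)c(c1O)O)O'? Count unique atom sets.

[OX2H][c] is the SMARTS for a phenol: a hydroxyl oxygen attached to an aromatic carbon.
The molecule carries 3 separate instances of a hydroxyl group (-OH) meeting every constraint; each maps to a distinct set of atoms, giving 3 matches.

3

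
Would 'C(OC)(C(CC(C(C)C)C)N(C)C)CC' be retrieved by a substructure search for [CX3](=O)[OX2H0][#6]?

The pattern [CX3](=O)[OX2H0][#6] describes a carbonyl carbon bonded to an oxygen that is itself bonded to carbon (no H on that O) — an ester.
The closest candidate here is a methoxy ether (-OCH3), but the ether oxygen is not adjacent to a C=O carbon. No other fragment satisfies the full query, so there is no match.

No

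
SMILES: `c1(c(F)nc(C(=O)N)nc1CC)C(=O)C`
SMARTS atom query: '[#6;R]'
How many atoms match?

The query [#6;R] means: carbon that is part of a ring.
Check the 15 heavy atoms by environment: 2× n (aromatic, in 6-ring) → no; 4× c (aromatic, in 6-ring) → match; 5× C (acyclic) → no; 2× O (acyclic) → no; 1× N (acyclic) → no; 1× F (acyclic) → no.
That gives 4 matching atoms.

4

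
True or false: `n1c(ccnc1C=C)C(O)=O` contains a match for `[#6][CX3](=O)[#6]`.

False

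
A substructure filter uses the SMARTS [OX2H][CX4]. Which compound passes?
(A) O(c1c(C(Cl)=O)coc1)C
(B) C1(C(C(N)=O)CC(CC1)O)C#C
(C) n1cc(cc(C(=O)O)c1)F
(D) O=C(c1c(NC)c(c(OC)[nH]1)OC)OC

[OX2H][CX4] describes a hydroxyl oxygen bound to an sp3 (X4) carbon (an aliphatic alcohol).
(A) has a methoxy ether (-OCH3) but the oxygen has H0 (ether), not H1.
(B) contains a hydroxyl group (-OH), which satisfies every atom and bond constraint.
(C) has a carboxylic acid group (-C(=O)OH) but the -OH is on a CX3 carbonyl carbon, not a CX4 carbon.
(D) has a methoxy ether (-OCH3) but the oxygen has H0 (ether), not H1.
So the answer is (B).

B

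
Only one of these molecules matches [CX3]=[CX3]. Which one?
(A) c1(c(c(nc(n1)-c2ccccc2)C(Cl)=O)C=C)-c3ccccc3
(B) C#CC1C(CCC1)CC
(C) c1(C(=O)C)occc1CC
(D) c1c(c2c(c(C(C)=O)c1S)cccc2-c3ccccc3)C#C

A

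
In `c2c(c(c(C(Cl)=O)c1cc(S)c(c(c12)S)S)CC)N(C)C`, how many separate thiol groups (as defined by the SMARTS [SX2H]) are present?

[SX2H] is the SMARTS for a thiol: an aliphatic sulfur with two connections, one being H.
The molecule carries 3 separate instances of a thiol (-SH) meeting every constraint; each maps to a distinct set of atoms, giving 3 matches.

3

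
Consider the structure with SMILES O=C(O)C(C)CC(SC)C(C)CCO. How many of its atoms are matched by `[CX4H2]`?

Check the 14 heavy atoms by environment: 3× C (H2, X4) → match; 3× C (H1, X4) → no; 3× C (H3, X4) → no; 2× O (H1, X2) → no; 1× S (H0, X2) → no; 1× C (H0, X3) → no; 1× O (H0, X1) → no.
That gives 3 matching atoms.

3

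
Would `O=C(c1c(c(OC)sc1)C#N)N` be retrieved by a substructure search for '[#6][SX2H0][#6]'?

No

The pattern [#6][SX2H0][#6] describes an aliphatic sulfur bridging two carbons with no H on the sulfur — a thioether.
The closest candidate here is a methoxy ether (-OCH3), but the bridging atom is O, not S. No other fragment satisfies the full query, so there is no match.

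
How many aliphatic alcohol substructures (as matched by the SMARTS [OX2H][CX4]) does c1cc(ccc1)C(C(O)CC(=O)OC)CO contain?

2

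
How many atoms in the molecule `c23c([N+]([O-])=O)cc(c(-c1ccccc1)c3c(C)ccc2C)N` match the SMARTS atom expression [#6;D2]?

The query [#6;D2] means: any carbon bonded to exactly two heavy atoms.
Check the 22 heavy atoms by environment: 8× c (aromatic, D3) → no; 8× c (aromatic, D2) → match; 2× C (D1) → no; 1× N (D1) → no; 1× N (charge +1, D3) → no; 1× O (charge -1, D1) → no; 1× O (D1) → no.
That gives 8 matching atoms.

8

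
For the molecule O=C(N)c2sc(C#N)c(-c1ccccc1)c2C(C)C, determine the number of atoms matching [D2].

The query [D2] means: atom with exactly two heavy-atom neighbours.
Check the 19 heavy atoms by environment: 1× s (aromatic, D2) → match; 5× c (aromatic, D3) → no; 5× c (aromatic, D2) → match; 1× C (D2) → match; 2× N (D1) → no; 2× C (D3) → no; 2× C (D1) → no; 1× O (D1) → no.
Summing the matching environments: 1 + 5 + 1 = 7 matching atoms.

7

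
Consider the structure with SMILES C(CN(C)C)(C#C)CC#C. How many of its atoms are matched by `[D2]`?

4

The query [D2] means: atom with exactly two heavy-atom neighbours.
Check the 10 heavy atoms by environment: 4× C (D2) → match; 1× C (D3) → no; 4× C (D1) → no; 1× N (D3) → no.
That gives 4 matching atoms.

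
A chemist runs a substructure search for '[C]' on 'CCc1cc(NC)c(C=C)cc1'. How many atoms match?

5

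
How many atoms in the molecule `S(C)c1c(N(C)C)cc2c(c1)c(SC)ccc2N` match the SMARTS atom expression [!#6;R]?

0

The query [!#6;R] means: non-carbon atom that is part of a ring.
Check the 18 heavy atoms by environment: 10× c (aromatic, in 6-ring) → no; 2× S (acyclic) → no; 4× C (acyclic) → no; 2× N (acyclic) → no.
No environment satisfies the query, so 0 matching atoms.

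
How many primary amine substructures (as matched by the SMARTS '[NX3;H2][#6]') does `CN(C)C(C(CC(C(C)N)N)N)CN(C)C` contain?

[NX3;H2][#6] is the SMARTS for a primary amine: a trivalent nitrogen with two H attached to carbon.
The molecule carries 3 separate instances of a primary amino group (-NH2) meeting every constraint; each maps to a distinct set of atoms, giving 3 matches.

3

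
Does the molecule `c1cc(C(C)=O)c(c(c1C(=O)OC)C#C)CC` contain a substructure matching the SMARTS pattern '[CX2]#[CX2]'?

Yes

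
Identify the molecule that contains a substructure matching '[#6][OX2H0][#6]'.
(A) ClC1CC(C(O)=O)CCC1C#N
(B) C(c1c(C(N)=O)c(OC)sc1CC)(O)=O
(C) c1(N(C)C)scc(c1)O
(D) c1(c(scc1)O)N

[#6][OX2H0][#6] describes an aliphatic oxygen bridging two carbons with no H on the oxygen (an ether).
(A) has a carboxylic acid group (-C(=O)OH) but the -OH oxygen has H1; the =O is OX1, not OX2.
(B) contains a methoxy ether (-OCH3), which satisfies every atom and bond constraint.
(C) has a hydroxyl group (-OH) but the oxygen has H1, not H0 bridging two carbons.
(D) has a hydroxyl group (-OH) but the oxygen has H1, not H0 bridging two carbons.
So the answer is (B).

B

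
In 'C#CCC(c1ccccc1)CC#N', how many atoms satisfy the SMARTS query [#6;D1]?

1

The query [#6;D1] means: carbon bonded to exactly one heavy atom.
Check the 13 heavy atoms by environment: 4× C (D2) → no; 1× C (D3) → no; 1× c (aromatic, D3) → no; 5× c (aromatic, D2) → no; 1× N (D1) → no; 1× C (D1) → match.
That gives 1 matching atom.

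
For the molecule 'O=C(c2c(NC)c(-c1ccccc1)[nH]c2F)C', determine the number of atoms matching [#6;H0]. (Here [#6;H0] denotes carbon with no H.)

6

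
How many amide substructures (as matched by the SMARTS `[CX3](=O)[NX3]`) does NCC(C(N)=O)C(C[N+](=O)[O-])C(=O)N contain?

[CX3](=O)[NX3] is the SMARTS for an amide: a carbonyl carbon bonded to a trivalent nitrogen.
The molecule carries 2 separate instances of a primary amide (-C(=O)NH2) meeting every constraint; each maps to a distinct set of atoms, giving 2 matches.

2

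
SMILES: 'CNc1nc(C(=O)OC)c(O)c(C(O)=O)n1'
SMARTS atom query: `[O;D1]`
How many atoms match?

4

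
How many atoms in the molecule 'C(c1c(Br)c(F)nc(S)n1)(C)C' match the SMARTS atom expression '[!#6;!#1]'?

5

The query [!#6;!#1] means: not carbon and not hydrogen — any heteroatom.
Check the 12 heavy atoms by environment: 2× n (aromatic) → match; 4× c (aromatic) → no; 1× S → match; 1× Br → match; 1× F → match; 3× C → no.
Summing the matching environments: 2 + 1 + 1 + 1 = 5 matching atoms.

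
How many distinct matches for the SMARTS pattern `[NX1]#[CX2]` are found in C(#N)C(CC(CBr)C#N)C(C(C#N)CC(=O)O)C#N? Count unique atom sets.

4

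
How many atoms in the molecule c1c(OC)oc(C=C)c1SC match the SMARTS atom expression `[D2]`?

The query [D2] means: atom with exactly two heavy-atom neighbours.
Check the 11 heavy atoms by environment: 1× o (aromatic, D2) → match; 3× c (aromatic, D3) → no; 1× c (aromatic, D2) → match; 1× C (D2) → match; 3× C (D1) → no; 1× S (D2) → match; 1× O (D2) → match.
Summing the matching environments: 1 + 1 + 1 + 1 + 1 = 5 matching atoms.

5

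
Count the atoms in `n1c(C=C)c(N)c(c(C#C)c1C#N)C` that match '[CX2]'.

3

The query [CX2] means: C with X2: aliphatic carbon with exactly 2 total connections.
Check the 14 heavy atoms by environment: 1× n (aromatic, X2) → no; 5× c (aromatic, X3) → no; 1× N (X3) → no; 2× C (X3) → no; 3× C (X2) → match; 1× N (X1) → no; 1× C (X4) → no.
That gives 3 matching atoms.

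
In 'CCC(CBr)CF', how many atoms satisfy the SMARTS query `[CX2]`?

0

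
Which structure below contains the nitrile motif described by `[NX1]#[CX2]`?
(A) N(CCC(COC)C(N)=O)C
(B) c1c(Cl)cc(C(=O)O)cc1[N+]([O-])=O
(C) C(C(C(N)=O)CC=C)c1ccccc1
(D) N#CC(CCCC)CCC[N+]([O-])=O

[NX1]#[CX2] describes a nitrogen triple-bonded to a two-connected carbon (a nitrile).
(A) has a primary amide (-C(=O)NH2) but the nitrogen is NX3, not NX1.
(B) has a nitro group (-[N+](=O)[O-]) but there is no C#N triple bond.
(C) has a primary amide (-C(=O)NH2) but the nitrogen is NX3, not NX1.
(D) contains a nitrile (-C#N), which satisfies every atom and bond constraint.
So the answer is (D).

D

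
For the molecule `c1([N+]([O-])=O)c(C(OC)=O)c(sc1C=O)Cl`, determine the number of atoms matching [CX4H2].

0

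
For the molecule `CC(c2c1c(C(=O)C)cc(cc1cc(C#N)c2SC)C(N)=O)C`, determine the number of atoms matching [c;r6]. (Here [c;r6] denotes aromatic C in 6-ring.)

Check the 23 heavy atoms by environment: 10× c (aromatic, in 6-ring) → match; 8× C (acyclic) → no; 2× N (acyclic) → no; 2× O (acyclic) → no; 1× S (acyclic) → no.
That gives 10 matching atoms.

10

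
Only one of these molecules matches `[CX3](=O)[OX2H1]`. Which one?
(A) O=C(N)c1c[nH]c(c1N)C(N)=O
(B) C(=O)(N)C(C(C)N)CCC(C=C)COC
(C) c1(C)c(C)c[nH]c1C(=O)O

[CX3](=O)[OX2H1] describes an sp2 carbon double-bonded to O and single-bonded to an -OH oxygen (a carboxylic acid).
(A) has a primary amide (-C(=O)NH2) but the carbonyl is bonded to N, not to an -OH oxygen.
(B) has a primary amide (-C(=O)NH2) but the carbonyl is bonded to N, not to an -OH oxygen.
(C) contains a carboxylic acid group (-C(=O)OH), which satisfies every atom and bond constraint.
So the answer is (C).

C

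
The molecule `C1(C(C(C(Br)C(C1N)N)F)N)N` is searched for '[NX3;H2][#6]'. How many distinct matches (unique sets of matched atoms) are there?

4

[NX3;H2][#6] is the SMARTS for a primary amine: a trivalent nitrogen with two H attached to carbon.
The molecule carries 4 separate instances of a primary amino group (-NH2) meeting every constraint; each maps to a distinct set of atoms, giving 4 matches.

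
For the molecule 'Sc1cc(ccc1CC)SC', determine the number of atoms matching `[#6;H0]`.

3

The query [#6;H0] means: any carbon with no attached hydrogen.
Check the 11 heavy atoms by environment: 3× c (aromatic, H1) → no; 3× c (aromatic, H0) → match; 1× S (H1) → no; 1× C (H2) → no; 2× C (H3) → no; 1× S (H0) → no.
That gives 3 matching atoms.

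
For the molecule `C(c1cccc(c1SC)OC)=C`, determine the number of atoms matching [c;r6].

6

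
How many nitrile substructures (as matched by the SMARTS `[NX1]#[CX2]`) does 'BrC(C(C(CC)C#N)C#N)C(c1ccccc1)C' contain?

[NX1]#[CX2] is the SMARTS for a nitrile: a nitrogen triple-bonded to a two-connected carbon.
The molecule carries 2 separate instances of a nitrile (-C#N) meeting every constraint; each maps to a distinct set of atoms, giving 2 matches.

2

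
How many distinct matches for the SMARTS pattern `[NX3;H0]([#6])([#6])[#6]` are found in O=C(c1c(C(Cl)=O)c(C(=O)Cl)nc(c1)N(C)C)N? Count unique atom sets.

1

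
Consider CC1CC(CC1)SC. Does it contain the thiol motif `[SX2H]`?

No

The pattern [SX2H] describes an aliphatic sulfur with two connections, one being H — a thiol.
The closest candidate here is a methylthio ether (-SCH3), but the sulfur has H0 (bonded to two carbons), not H1. No other fragment satisfies the full query, so there is no match.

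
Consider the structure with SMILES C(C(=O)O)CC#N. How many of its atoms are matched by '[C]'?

4

Check the 7 heavy atoms by environment: 4× C → match; 1× N → no; 2× O → no.
That gives 4 matching atoms.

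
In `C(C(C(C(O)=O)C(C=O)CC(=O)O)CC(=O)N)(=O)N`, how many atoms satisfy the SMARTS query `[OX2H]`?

The query [OX2H] means: aliphatic oxygen with two connections, one of which is H — an -OH oxygen.
Check the 19 heavy atoms by environment: 2× C (H2, X4) → no; 3× C (H1, X4) → no; 4× C (H0, X3) → no; 5× O (H0, X1) → no; 2× N (H2, X3) → no; 2× O (H1, X2) → match; 1× C (H1, X3) → no.
That gives 2 matching atoms.

2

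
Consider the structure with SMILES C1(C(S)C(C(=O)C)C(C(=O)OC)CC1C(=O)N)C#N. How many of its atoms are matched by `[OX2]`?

1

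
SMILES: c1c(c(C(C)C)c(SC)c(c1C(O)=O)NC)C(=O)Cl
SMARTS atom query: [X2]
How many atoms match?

2

The query [X2] means: any atom with exactly two total connections (bonds + H).
Check the 19 heavy atoms by environment: 6× c (aromatic, X3) → no; 5× C (X4) → no; 1× N (X3) → no; 2× C (X3) → no; 2× O (X1) → no; 1× O (X2) → match; 1× Cl (X1) → no; 1× S (X2) → match.
Summing the matching environments: 1 + 1 = 2 matching atoms.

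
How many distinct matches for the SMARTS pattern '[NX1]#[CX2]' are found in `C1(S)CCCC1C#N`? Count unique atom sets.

1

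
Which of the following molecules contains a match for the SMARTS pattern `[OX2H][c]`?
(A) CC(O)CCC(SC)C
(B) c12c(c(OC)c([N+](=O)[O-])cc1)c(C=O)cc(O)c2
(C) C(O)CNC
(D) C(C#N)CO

B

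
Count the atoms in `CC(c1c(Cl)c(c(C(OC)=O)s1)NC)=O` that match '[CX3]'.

The query [CX3] means: C with X3: aliphatic carbon with exactly 3 total connections.
Check the 15 heavy atoms by environment: 1× s (aromatic, X2) → no; 4× c (aromatic, X3) → no; 1× Cl (X1) → no; 1× N (X3) → no; 3× C (X4) → no; 2× C (X3) → match; 2× O (X1) → no; 1× O (X2) → no.
That gives 2 matching atoms.

2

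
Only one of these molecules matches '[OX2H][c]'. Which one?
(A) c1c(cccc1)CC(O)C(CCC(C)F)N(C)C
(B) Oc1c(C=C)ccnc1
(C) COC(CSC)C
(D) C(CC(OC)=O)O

B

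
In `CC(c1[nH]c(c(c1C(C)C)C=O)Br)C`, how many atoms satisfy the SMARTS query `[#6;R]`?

4

The query [#6;R] means: carbon that is part of a ring.
Check the 14 heavy atoms by environment: 1× n (aromatic, in 5-ring) → no; 4× c (aromatic, in 5-ring) → match; 7× C (acyclic) → no; 1× Br (acyclic) → no; 1× O (acyclic) → no.
That gives 4 matching atoms.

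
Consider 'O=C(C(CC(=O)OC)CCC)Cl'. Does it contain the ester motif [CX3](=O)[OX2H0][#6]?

Yes

The pattern [CX3](=O)[OX2H0][#6] describes a carbonyl carbon bonded to an oxygen that is itself bonded to carbon (no H on that O) — an ester.
The molecule carries a methyl-ester group (-C(=O)OCH3), whose atoms satisfy every constraint of the query, so the pattern matches.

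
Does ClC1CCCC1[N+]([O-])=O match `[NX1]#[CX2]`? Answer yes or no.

The pattern [NX1]#[CX2] describes a nitrogen triple-bonded to a two-connected carbon — a nitrile.
The closest candidate here is a nitro group (-[N+](=O)[O-]), but there is no C#N triple bond. No other fragment satisfies the full query, so there is no match.

No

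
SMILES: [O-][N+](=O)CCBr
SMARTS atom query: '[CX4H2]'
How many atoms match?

2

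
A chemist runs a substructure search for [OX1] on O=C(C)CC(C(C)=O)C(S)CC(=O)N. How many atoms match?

The query [OX1] means: aliphatic oxygen with one total connection — typically a carbonyl =O or an oxide.
Check the 14 heavy atoms by environment: 6× C (X4) → no; 1× S (X2) → no; 3× C (X3) → no; 3× O (X1) → match; 1× N (X3) → no.
That gives 3 matching atoms.

3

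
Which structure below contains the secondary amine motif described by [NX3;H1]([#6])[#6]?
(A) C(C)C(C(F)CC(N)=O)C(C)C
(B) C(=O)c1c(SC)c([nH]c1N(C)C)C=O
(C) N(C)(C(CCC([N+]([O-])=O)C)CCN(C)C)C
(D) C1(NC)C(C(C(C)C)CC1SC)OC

D

[NX3;H1]([#6])[#6] describes a trivalent nitrogen with one H, bonded to two carbons (a secondary amine).
(A) has a primary amide (-C(=O)NH2) but the -C(=O)NH2 nitrogen has H2, not H1.
(B) has a dimethylamino group (-N(CH3)2) but the nitrogen has H0, not H1.
(C) has a dimethylamino group (-N(CH3)2) but the nitrogen has H0, not H1.
(D) contains an N-methylamino group (-NHCH3), which satisfies every atom and bond constraint.
So the answer is (D).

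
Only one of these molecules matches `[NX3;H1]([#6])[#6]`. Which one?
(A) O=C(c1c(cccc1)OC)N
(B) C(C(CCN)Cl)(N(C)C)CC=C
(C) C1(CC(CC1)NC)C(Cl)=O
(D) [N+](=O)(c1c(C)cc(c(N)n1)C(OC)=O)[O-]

C

[NX3;H1]([#6])[#6] describes a trivalent nitrogen with one H, bonded to two carbons (a secondary amine).
(A) has a primary amide (-C(=O)NH2) but the -C(=O)NH2 nitrogen has H2, not H1.
(B) has a primary amino group (-NH2) but the nitrogen has H2 and only one carbon neighbour.
(C) contains an N-methylamino group (-NHCH3), which satisfies every atom and bond constraint.
(D) has a primary amino group (-NH2) but the nitrogen has H2 and only one carbon neighbour.
So the answer is (C).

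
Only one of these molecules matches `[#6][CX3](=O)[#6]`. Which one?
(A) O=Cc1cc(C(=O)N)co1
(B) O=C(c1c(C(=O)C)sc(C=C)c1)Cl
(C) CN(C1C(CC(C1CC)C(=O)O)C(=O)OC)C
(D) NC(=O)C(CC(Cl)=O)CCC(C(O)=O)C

[#6][CX3](=O)[#6] describes a carbonyl carbon (no H) flanked by two carbons (a ketone).
(A) has an aldehyde (-CHO) but the carbonyl carbon has H1, so it is not flanked by two carbons.
(B) contains an acetyl/ketone group (-C(=O)CH3), which satisfies every atom and bond constraint.
(C) has a methyl-ester group (-C(=O)OCH3) but one neighbour of the carbonyl carbon is O, not C.
(D) has a primary amide (-C(=O)NH2) but one neighbour of the carbonyl carbon is N, not C.
So the answer is (B).

B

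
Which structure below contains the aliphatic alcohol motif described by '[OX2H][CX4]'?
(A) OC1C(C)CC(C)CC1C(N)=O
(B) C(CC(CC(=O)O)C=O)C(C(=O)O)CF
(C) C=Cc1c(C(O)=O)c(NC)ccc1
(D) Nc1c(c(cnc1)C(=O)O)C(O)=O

[OX2H][CX4] describes a hydroxyl oxygen bound to an sp3 (X4) carbon (an aliphatic alcohol).
(A) contains a hydroxyl group (-OH), which satisfies every atom and bond constraint.
(B) has a carboxylic acid group (-C(=O)OH) but the -OH is on a CX3 carbonyl carbon, not a CX4 carbon.
(C) has a carboxylic acid group (-C(=O)OH) but the -OH is on a CX3 carbonyl carbon, not a CX4 carbon.
(D) has a carboxylic acid group (-C(=O)OH) but the -OH is on a CX3 carbonyl carbon, not a CX4 carbon.
So the answer is (A).

A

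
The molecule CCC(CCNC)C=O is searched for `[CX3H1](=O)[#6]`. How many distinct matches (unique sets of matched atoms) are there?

1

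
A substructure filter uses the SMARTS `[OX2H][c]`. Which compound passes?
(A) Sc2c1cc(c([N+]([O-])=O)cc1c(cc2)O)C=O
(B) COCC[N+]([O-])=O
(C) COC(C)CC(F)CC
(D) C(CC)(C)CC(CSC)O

[OX2H][c] describes a hydroxyl oxygen attached to an aromatic carbon (a phenol).
(A) contains a hydroxyl group (-OH), which satisfies every atom and bond constraint.
(B) has a methoxy ether (-OCH3) but the oxygen has H0, not H1.
(C) has a methoxy ether (-OCH3) but the oxygen has H0, not H1.
(D) has a hydroxyl group (-OH) but the -OH is on an aliphatic carbon, not an aromatic c.
So the answer is (A).

A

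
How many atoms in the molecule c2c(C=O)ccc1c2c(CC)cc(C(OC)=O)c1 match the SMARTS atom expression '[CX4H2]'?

1

The query [CX4H2] means: sp3 carbon (X4) with exactly two hydrogens.
Check the 18 heavy atoms by environment: 5× c (aromatic, H0, X3) → no; 5× c (aromatic, H1, X3) → no; 1× C (H0, X3) → no; 2× O (H0, X1) → no; 1× O (H0, X2) → no; 2× C (H3, X4) → no; 1× C (H1, X3) → no; 1× C (H2, X4) → match.
That gives 1 matching atom.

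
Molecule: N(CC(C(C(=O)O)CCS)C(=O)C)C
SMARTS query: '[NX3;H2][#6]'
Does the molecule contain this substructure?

No

The pattern [NX3;H2][#6] describes a trivalent nitrogen with two H attached to carbon — a primary amine.
The closest candidate here is an N-methylamino group (-NHCH3), but the nitrogen bears two carbons and only one H (H1), not H2. No other fragment satisfies the full query, so there is no match.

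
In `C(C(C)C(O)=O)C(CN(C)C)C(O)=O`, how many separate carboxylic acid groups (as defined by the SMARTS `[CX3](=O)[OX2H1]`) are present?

2

[CX3](=O)[OX2H1] is the SMARTS for a carboxylic acid: an sp2 carbon double-bonded to O and single-bonded to an -OH oxygen.
The molecule carries 2 separate instances of a carboxylic acid group (-C(=O)OH) meeting every constraint; each maps to a distinct set of atoms, giving 2 matches.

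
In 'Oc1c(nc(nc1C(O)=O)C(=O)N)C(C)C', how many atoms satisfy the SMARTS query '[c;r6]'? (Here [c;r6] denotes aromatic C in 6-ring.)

The query [c;r6] means: aromatic carbon that belongs to a six-membered ring.
Check the 16 heavy atoms by environment: 2× n (aromatic, in 6-ring) → no; 4× c (aromatic, in 6-ring) → match; 5× C (acyclic) → no; 4× O (acyclic) → no; 1× N (acyclic) → no.
That gives 4 matching atoms.

4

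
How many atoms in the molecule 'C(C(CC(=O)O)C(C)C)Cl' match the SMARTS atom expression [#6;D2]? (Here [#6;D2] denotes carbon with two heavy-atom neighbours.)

2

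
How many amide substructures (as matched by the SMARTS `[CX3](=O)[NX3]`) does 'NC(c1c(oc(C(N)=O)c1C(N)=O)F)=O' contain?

3

[CX3](=O)[NX3] is the SMARTS for an amide: a carbonyl carbon bonded to a trivalent nitrogen.
The molecule carries 3 separate instances of a primary amide (-C(=O)NH2) meeting every constraint; each maps to a distinct set of atoms, giving 3 matches.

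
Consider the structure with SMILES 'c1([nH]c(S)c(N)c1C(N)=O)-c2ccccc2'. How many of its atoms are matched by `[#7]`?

3

The query [#7] means: #7 matches any nitrogen atom regardless of aromaticity.
Check the 16 heavy atoms by environment: 1× n (aromatic) → match; 10× c (aromatic) → no; 2× N → match; 1× S → no; 1× C → no; 1× O → no.
Summing the matching environments: 1 + 2 = 3 matching atoms.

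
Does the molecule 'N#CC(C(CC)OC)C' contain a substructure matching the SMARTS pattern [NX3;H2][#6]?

No

The pattern [NX3;H2][#6] describes a trivalent nitrogen with two H attached to carbon — a primary amine.
The closest candidate here is a nitrile (-C#N), but the nitrogen is NX1 (triple-bonded), not NX3 with two H. No other fragment satisfies the full query, so there is no match.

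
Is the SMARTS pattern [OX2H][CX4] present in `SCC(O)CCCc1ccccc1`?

Yes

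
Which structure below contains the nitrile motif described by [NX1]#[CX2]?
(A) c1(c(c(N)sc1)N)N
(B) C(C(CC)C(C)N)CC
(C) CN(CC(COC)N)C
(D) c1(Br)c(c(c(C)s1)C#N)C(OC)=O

D

[NX1]#[CX2] describes a nitrogen triple-bonded to a two-connected carbon (a nitrile).
(A) has a primary amino group (-NH2) but the nitrogen is NX3 (three connections), not NX1 triple-bonded.
(B) has a primary amino group (-NH2) but the nitrogen is NX3 (three connections), not NX1 triple-bonded.
(C) has a primary amino group (-NH2) but the nitrogen is NX3 (three connections), not NX1 triple-bonded.
(D) contains a nitrile (-C#N), which satisfies every atom and bond constraint.
So the answer is (D).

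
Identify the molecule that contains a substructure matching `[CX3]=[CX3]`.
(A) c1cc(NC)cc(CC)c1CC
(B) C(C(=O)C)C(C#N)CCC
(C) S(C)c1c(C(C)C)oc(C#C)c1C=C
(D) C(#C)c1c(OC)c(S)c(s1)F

C

[CX3]=[CX3] describes a non-aromatic C=C double bond between two sp2 carbons (an alkene).
(A) has an ethyl group (-CH2CH3) but its C-C bond is a single bond between CX4 carbons, not CX3=CX3.
(B) has an ethyl group (-CH2CH3) but its C-C bond is a single bond between CX4 carbons, not CX3=CX3.
(C) contains a vinyl group (-CH=CH2), which satisfies every atom and bond constraint.
(D) has an ethynyl group (-C#CH) but the C-C bond is a triple bond, not a double bond.
So the answer is (C).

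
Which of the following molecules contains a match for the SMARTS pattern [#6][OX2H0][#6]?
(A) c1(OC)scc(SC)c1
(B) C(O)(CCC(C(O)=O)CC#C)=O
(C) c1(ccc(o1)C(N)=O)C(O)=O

[#6][OX2H0][#6] describes an aliphatic oxygen bridging two carbons with no H on the oxygen (an ether).
(A) contains a methoxy ether (-OCH3), which satisfies every atom and bond constraint.
(B) has a carboxylic acid group (-C(=O)OH) but the -OH oxygen has H1; the =O is OX1, not OX2.
(C) has a carboxylic acid group (-C(=O)OH) but the -OH oxygen has H1; the =O is OX1, not OX2.
So the answer is (A).

A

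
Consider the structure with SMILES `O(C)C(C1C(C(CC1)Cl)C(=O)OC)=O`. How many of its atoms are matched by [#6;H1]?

3

The query [#6;H1] means: any carbon bearing exactly one hydrogen.
Check the 14 heavy atoms by environment: 3× C (H1) → match; 2× C (H2) → no; 2× C (H0) → no; 4× O (H0) → no; 2× C (H3) → no; 1× Cl (H0) → no.
That gives 3 matching atoms.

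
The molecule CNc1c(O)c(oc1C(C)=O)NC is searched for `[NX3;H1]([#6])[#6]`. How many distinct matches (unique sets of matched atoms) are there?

2

[NX3;H1]([#6])[#6] is the SMARTS for a secondary amine: a trivalent nitrogen with one H, bonded to two carbons.
The molecule carries 2 separate instances of an N-methylamino group (-NHCH3) meeting every constraint; each maps to a distinct set of atoms, giving 2 matches.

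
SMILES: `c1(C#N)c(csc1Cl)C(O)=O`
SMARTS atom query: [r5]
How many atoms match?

5

The query [r5] means: r5 matches atoms in a five-membered ring.
Check the 11 heavy atoms by environment: 1× s (aromatic, in 5-ring) → match; 4× c (aromatic, in 5-ring) → match; 2× C (acyclic) → no; 2× O (acyclic) → no; 1× N (acyclic) → no; 1× Cl (acyclic) → no.
Summing the matching environments: 1 + 4 = 5 matching atoms.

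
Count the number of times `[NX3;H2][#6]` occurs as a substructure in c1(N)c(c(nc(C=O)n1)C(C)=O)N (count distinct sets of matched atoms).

2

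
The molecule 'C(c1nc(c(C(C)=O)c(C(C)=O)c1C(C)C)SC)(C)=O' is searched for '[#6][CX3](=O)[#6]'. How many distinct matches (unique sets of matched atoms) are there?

[#6][CX3](=O)[#6] is the SMARTS for a ketone: a carbonyl carbon (no H) flanked by two carbons.
The molecule carries 3 separate instances of an acetyl/ketone group (-C(=O)CH3) meeting every constraint; each maps to a distinct set of atoms, giving 3 matches.

3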